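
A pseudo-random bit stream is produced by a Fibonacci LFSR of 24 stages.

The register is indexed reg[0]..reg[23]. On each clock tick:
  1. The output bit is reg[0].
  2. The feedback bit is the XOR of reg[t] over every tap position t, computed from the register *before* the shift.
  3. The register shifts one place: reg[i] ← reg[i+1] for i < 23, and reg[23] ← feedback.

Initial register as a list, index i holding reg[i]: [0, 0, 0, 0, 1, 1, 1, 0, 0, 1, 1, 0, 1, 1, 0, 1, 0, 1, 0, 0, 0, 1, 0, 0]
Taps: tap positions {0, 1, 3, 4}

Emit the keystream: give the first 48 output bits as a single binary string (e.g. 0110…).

k : reg_k → out_k, fb_k
0: 000011100110110101000100 → 0, fb=1
1: 000111001101101010001001 → 0, fb=0
2: 001110011011010100010010 → 0, fb=0
3: 011100110110101000100100 → 0, fb=0
4: 111001101101010001001000 → 1, fb=0
5: 110011011010100010010000 → 1, fb=1
6: 100110110101000100100001 → 1, fb=1
7: 001101101010001001000011 → 0, fb=1
8: 011011010100010010000111 → 0, fb=0
9: 110110101000100100001110 → 1, fb=0
10: 101101010001001000011100 → 1, fb=0
11: 011010100010010000111000 → 0, fb=0
12: 110101000100100001110000 → 1, fb=1
13: 101010001001000011100001 → 1, fb=0
14: 010100010010000111000010 → 0, fb=0
15: 101000100100001110000100 → 1, fb=1
16: 010001001000011100001001 → 0, fb=1
17: 100010010000111000010011 → 1, fb=0
18: 000100100001110000100110 → 0, fb=1
19: 001001000011100001001101 → 0, fb=0
20: 010010000111000010011010 → 0, fb=0
21: 100100001110000100110100 → 1, fb=0
22: 001000011100001001101000 → 0, fb=0
23: 010000111000010011010000 → 0, fb=1
24: 100001110000100110100001 → 1, fb=1
25: 000011100001001101000011 → 0, fb=1
26: 000111000010011010000111 → 0, fb=0
27: 001110000100110100001110 → 0, fb=0
28: 011100001001101000011100 → 0, fb=0
29: 111000010011010000111000 → 1, fb=0
30: 110000100110100001110000 → 1, fb=0
31: 100001001101000011100000 → 1, fb=1
32: 000010011010000111000001 → 0, fb=1
33: 000100110100001110000011 → 0, fb=1
34: 001001101000011100000111 → 0, fb=0
35: 010011010000111000001110 → 0, fb=0
36: 100110100001110000011100 → 1, fb=1
37: 001101000011100000111001 → 0, fb=1
38: 011010000111000001110011 → 0, fb=0
39: 110100001110000011100110 → 1, fb=1
40: 101000011100000111001101 → 1, fb=1
41: 010000111000001110011011 → 0, fb=1
42: 100001110000011100110111 → 1, fb=1
43: 000011100000111001101111 → 0, fb=1
44: 000111000001110011011111 → 0, fb=0
45: 001110000011100110111110 → 0, fb=0
46: 011100000111001101111100 → 0, fb=0
47: 111000001110011011111000 → 1, fb=0

000011100110110101000100100001110000100110100001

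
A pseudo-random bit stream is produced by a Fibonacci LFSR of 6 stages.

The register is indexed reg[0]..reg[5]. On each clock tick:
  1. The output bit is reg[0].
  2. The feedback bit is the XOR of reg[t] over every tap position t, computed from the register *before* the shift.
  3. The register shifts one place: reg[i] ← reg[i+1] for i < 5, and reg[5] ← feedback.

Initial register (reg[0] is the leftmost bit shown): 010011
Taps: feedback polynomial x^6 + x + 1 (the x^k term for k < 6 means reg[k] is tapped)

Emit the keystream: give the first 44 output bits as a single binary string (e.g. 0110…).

01001111010001110010010110111011001101010111

step | reg (before) | out | fb
   0 | 010011 | 0 | 1
   1 | 100111 | 1 | 1
   2 | 001111 | 0 | 0
   3 | 011110 | 0 | 1
   4 | 111101 | 1 | 0
   5 | 111010 | 1 | 0
   6 | 110100 | 1 | 0
   7 | 101000 | 1 | 1
   8 | 010001 | 0 | 1
   9 | 100011 | 1 | 1
  10 | 000111 | 0 | 0
  11 | 001110 | 0 | 0
  12 | 011100 | 0 | 1
  13 | 111001 | 1 | 0
  14 | 110010 | 1 | 0
  15 | 100100 | 1 | 1
  16 | 001001 | 0 | 0
  17 | 010010 | 0 | 1
  18 | 100101 | 1 | 1
  19 | 001011 | 0 | 0
  20 | 010110 | 0 | 1
  21 | 101101 | 1 | 1
  22 | 011011 | 0 | 1
  23 | 110111 | 1 | 0
  24 | 101110 | 1 | 1
  25 | 011101 | 0 | 1
  26 | 111011 | 1 | 0
  27 | 110110 | 1 | 0
  28 | 101100 | 1 | 1
  29 | 011001 | 0 | 1
  30 | 110011 | 1 | 0
  31 | 100110 | 1 | 1
  32 | 001101 | 0 | 0
  33 | 011010 | 0 | 1
  34 | 110101 | 1 | 0
  35 | 101010 | 1 | 1
  36 | 010101 | 0 | 1
  37 | 101011 | 1 | 1
  38 | 010111 | 0 | 1
  39 | 101111 | 1 | 1
  40 | 011111 | 0 | 1
  41 | 111111 | 1 | 0
  42 | 111110 | 1 | 0
  43 | 111100 | 1 | 0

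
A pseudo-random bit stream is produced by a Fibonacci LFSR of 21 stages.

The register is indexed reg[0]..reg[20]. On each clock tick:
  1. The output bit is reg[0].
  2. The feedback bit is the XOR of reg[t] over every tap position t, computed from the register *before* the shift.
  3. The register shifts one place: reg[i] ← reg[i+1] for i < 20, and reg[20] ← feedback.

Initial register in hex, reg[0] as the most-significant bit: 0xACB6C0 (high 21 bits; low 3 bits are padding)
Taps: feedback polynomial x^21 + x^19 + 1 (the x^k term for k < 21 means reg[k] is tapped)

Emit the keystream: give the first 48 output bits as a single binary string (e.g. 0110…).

101011001011011011000100011110110110110101111100

k : reg_k → out_k, fb_k
0: 101011001011011011000 → 1, fb=1
1: 010110010110110110001 → 0, fb=0
2: 101100101101101100010 → 1, fb=0
3: 011001011011011000100 → 0, fb=0
4: 110010110110110001000 → 1, fb=1
5: 100101101101100010001 → 1, fb=1
6: 001011011011000100011 → 0, fb=1
7: 010110110110001000111 → 0, fb=1
8: 101101101100010001111 → 1, fb=0
9: 011011011000100011110 → 0, fb=1
10: 110110110001000111101 → 1, fb=1
11: 101101100010001111011 → 1, fb=0
12: 011011000100011110110 → 0, fb=1
13: 110110001000111101101 → 1, fb=1
14: 101100010001111011011 → 1, fb=0
15: 011000100011110110110 → 0, fb=1
16: 110001000111101101101 → 1, fb=1
17: 100010001111011011011 → 1, fb=0
18: 000100011110110110110 → 0, fb=1
19: 001000111101101101101 → 0, fb=0
20: 010001111011011011010 → 0, fb=1
21: 100011110110110110101 → 1, fb=1
22: 000111101101101101011 → 0, fb=1
23: 001111011011011010111 → 0, fb=1
24: 011110110110110101111 → 0, fb=1
25: 111101101101101011111 → 1, fb=0
26: 111011011011010111110 → 1, fb=0
27: 110110110110101111100 → 1, fb=1
28: 101101101101011111001 → 1, fb=1
29: 011011011010111110011 → 0, fb=1
30: 110110110101111100111 → 1, fb=0
31: 101101101011111001110 → 1, fb=0
32: 011011010111110011100 → 0, fb=0
33: 110110101111100111000 → 1, fb=1
34: 101101011111001110001 → 1, fb=1
35: 011010111110011100011 → 0, fb=1
36: 110101111100111000111 → 1, fb=0
37: 101011111001110001110 → 1, fb=0
38: 010111110011100011100 → 0, fb=0
39: 101111100111000111000 → 1, fb=1
40: 011111001110001110001 → 0, fb=0
41: 111110011100011100010 → 1, fb=0
42: 111100111000111000100 → 1, fb=1
43: 111001110001110001001 → 1, fb=1
44: 110011100011100010011 → 1, fb=0
45: 100111000111000100110 → 1, fb=0
46: 001110001110001001100 → 0, fb=0
47: 011100011100010011000 → 0, fb=0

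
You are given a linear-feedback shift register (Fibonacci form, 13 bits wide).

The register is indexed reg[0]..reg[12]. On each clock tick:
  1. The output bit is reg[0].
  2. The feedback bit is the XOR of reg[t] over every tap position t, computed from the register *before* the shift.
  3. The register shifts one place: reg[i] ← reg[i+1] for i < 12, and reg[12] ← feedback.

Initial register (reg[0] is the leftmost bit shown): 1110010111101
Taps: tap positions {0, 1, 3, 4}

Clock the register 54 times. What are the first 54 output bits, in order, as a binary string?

tick  register→output (feedback)
  0  1110010111101→1 (0)
  1  1100101111010→1 (1)
  2  1001011110101→1 (0)
  3  0010111101010→0 (1)
  4  0101111010101→0 (1)
  5  1011110101011→1 (1)
  6  0111101010111→0 (1)
  7  1111010101111→1 (1)
  8  1110101011111→1 (1)
  9  1101010111111→1 (1)
 10  1010101111111→1 (0)
 11  0101011111110→0 (0)
 12  1010111111100→1 (0)
 13  0101111111000→0 (1)
 14  1011111110001→1 (1)
 15  0111111100011→0 (1)
 16  1111111000111→1 (0)
 17  1111110001110→1 (0)
 18  1111100011100→1 (0)
 19  1111000111000→1 (1)
 20  1110001110001→1 (0)
 21  1100011100010→1 (0)
 22  1000111000100→1 (0)
 23  0001110001000→0 (0)
 24  0011100010000→0 (0)
 25  0111000100000→0 (0)
 26  1110001000000→1 (0)
 27  1100010000000→1 (0)
 28  1000100000000→1 (0)
 29  0001000000000→0 (1)
 30  0010000000001→0 (0)
 31  0100000000010→0 (1)
 32  1000000000101→1 (1)
 33  0000000001011→0 (0)
 34  0000000010110→0 (0)
 35  0000000101100→0 (0)
 36  0000001011000→0 (0)
 37  0000010110000→0 (0)
 38  0000101100000→0 (1)
 39  0001011000001→0 (1)
 40  0010110000011→0 (1)
 41  0101100000111→0 (1)
 42  1011000001111→1 (0)
 43  0110000011110→0 (1)
 44  1100000111101→1 (0)
 45  1000001111010→1 (1)
 46  0000011110101→0 (0)
 47  0000111101010→0 (1)
 48  0001111010101→0 (0)
 49  0011110101010→0 (0)
 50  0111101010100→0 (1)
 51  1111010101001→1 (1)
 52  1110101010011→1 (1)
 53  1101010100111→1 (1)

111001011110101011111110001110001000000000101100000111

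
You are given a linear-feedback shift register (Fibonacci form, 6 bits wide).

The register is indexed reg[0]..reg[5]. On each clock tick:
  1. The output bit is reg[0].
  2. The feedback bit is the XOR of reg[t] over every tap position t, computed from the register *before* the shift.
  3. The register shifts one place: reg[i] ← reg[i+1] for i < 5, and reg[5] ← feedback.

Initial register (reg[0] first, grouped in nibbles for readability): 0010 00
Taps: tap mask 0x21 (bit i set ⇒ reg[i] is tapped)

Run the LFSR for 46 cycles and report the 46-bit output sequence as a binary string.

0010000011111101010110011011101101001001110001

step | reg (before) | out | fb
   0 | 001000 | 0 | 0
   1 | 010000 | 0 | 0
   2 | 100000 | 1 | 1
   3 | 000001 | 0 | 1
   4 | 000011 | 0 | 1
   5 | 000111 | 0 | 1
   6 | 001111 | 0 | 1
   7 | 011111 | 0 | 1
   8 | 111111 | 1 | 0
   9 | 111110 | 1 | 1
  10 | 111101 | 1 | 0
  11 | 111010 | 1 | 1
  12 | 110101 | 1 | 0
  13 | 101010 | 1 | 1
  14 | 010101 | 0 | 1
  15 | 101011 | 1 | 0
  16 | 010110 | 0 | 0
  17 | 101100 | 1 | 1
  18 | 011001 | 0 | 1
  19 | 110011 | 1 | 0
  20 | 100110 | 1 | 1
  21 | 001101 | 0 | 1
  22 | 011011 | 0 | 1
  23 | 110111 | 1 | 0
  24 | 101110 | 1 | 1
  25 | 011101 | 0 | 1
  26 | 111011 | 1 | 0
  27 | 110110 | 1 | 1
  28 | 101101 | 1 | 0
  29 | 011010 | 0 | 0
  30 | 110100 | 1 | 1
  31 | 101001 | 1 | 0
  32 | 010010 | 0 | 0
  33 | 100100 | 1 | 1
  34 | 001001 | 0 | 1
  35 | 010011 | 0 | 1
  36 | 100111 | 1 | 0
  37 | 001110 | 0 | 0
  38 | 011100 | 0 | 0
  39 | 111000 | 1 | 1
  40 | 110001 | 1 | 0
  41 | 100010 | 1 | 1
  42 | 000101 | 0 | 1
  43 | 001011 | 0 | 1
  44 | 010111 | 0 | 1
  45 | 101111 | 1 | 0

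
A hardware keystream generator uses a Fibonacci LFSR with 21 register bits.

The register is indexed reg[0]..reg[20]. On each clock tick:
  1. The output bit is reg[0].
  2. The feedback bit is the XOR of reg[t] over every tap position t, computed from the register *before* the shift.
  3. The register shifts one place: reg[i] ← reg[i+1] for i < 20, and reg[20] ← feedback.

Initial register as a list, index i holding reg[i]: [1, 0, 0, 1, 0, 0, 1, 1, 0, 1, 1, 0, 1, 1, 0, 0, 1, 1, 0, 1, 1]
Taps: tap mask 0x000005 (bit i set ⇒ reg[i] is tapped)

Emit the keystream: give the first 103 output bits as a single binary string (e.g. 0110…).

k : reg_k → out_k, fb_k
0: 100100110110110011011 → 1, fb=1
1: 001001101101100110111 → 0, fb=1
2: 010011011011001101111 → 0, fb=0
3: 100110110110011011110 → 1, fb=1
4: 001101101100110111101 → 0, fb=1
5: 011011011001101111011 → 0, fb=1
6: 110110110011011110111 → 1, fb=1
7: 101101100110111101111 → 1, fb=0
8: 011011001101111011110 → 0, fb=1
9: 110110011011110111101 → 1, fb=1
10: 101100110111101111011 → 1, fb=0
11: 011001101111011110110 → 0, fb=1
12: 110011011110111101101 → 1, fb=1
13: 100110111101111011011 → 1, fb=1
14: 001101111011110110111 → 0, fb=1
15: 011011110111101101111 → 0, fb=1
16: 110111101111011011111 → 1, fb=1
17: 101111011110110111111 → 1, fb=0
18: 011110111101101111110 → 0, fb=1
19: 111101111011011111101 → 1, fb=0
20: 111011110110111111010 → 1, fb=0
21: 110111101101111110100 → 1, fb=1
22: 101111011011111101001 → 1, fb=0
23: 011110110111111010010 → 0, fb=1
24: 111101101111110100101 → 1, fb=0
25: 111011011111101001010 → 1, fb=0
26: 110110111111010010100 → 1, fb=1
27: 101101111110100101001 → 1, fb=0
28: 011011111101001010010 → 0, fb=1
29: 110111111010010100101 → 1, fb=1
30: 101111110100101001011 → 1, fb=0
31: 011111101001010010110 → 0, fb=1
32: 111111010010100101101 → 1, fb=0
33: 111110100101001011010 → 1, fb=0
34: 111101001010010110100 → 1, fb=0
35: 111010010100101101000 → 1, fb=0
36: 110100101001011010000 → 1, fb=1
37: 101001010010110100001 → 1, fb=0
38: 010010100101101000010 → 0, fb=0
39: 100101001011010000100 → 1, fb=1
40: 001010010110100001001 → 0, fb=1
41: 010100101101000010011 → 0, fb=0
42: 101001011010000100110 → 1, fb=0
43: 010010110100001001100 → 0, fb=0
44: 100101101000010011000 → 1, fb=1
45: 001011010000100110001 → 0, fb=1
46: 010110100001001100011 → 0, fb=0
47: 101101000010011000110 → 1, fb=0
48: 011010000100110001100 → 0, fb=1
49: 110100001001100011001 → 1, fb=1
50: 101000010011000110011 → 1, fb=0
51: 010000100110001100110 → 0, fb=0
52: 100001001100011001100 → 1, fb=1
53: 000010011000110011001 → 0, fb=0
54: 000100110001100110010 → 0, fb=0
55: 001001100011001100100 → 0, fb=1
56: 010011000110011001001 → 0, fb=0
57: 100110001100110010010 → 1, fb=1
58: 001100011001100100101 → 0, fb=1
59: 011000110011001001011 → 0, fb=1
60: 110001100110010010111 → 1, fb=1
61: 100011001100100101111 → 1, fb=1
62: 000110011001001011111 → 0, fb=0
63: 001100110010010111110 → 0, fb=1
64: 011001100100101111101 → 0, fb=1
65: 110011001001011111011 → 1, fb=1
66: 100110010010111110111 → 1, fb=1
67: 001100100101111101111 → 0, fb=1
68: 011001001011111011111 → 0, fb=1
69: 110010010111110111111 → 1, fb=1
70: 100100101111101111111 → 1, fb=1
71: 001001011111011111111 → 0, fb=1
72: 010010111110111111111 → 0, fb=0
73: 100101111101111111110 → 1, fb=1
74: 001011111011111111101 → 0, fb=1
75: 010111110111111111011 → 0, fb=0
76: 101111101111111110110 → 1, fb=0
77: 011111011111111101100 → 0, fb=1
78: 111110111111111011001 → 1, fb=0
79: 111101111111110110010 → 1, fb=0
80: 111011111111101100100 → 1, fb=0
81: 110111111111011001000 → 1, fb=1
82: 101111111110110010001 → 1, fb=0
83: 011111111101100100010 → 0, fb=1
84: 111111111011001000101 → 1, fb=0
85: 111111110110010001010 → 1, fb=0
86: 111111101100100010100 → 1, fb=0
87: 111111011001000101000 → 1, fb=0
88: 111110110010001010000 → 1, fb=0
89: 111101100100010100000 → 1, fb=0
90: 111011001000101000000 → 1, fb=0
91: 110110010001010000000 → 1, fb=1
92: 101100100010100000001 → 1, fb=0
93: 011001000101000000010 → 0, fb=1
94: 110010001010000000101 → 1, fb=1
95: 100100010100000001011 → 1, fb=1
96: 001000101000000010111 → 0, fb=1
97: 010001010000000101111 → 0, fb=0
98: 100010100000001011110 → 1, fb=1
99: 000101000000010111101 → 0, fb=0
100: 001010000000101111010 → 0, fb=1
101: 010100000001011110101 → 0, fb=0
102: 101000000010111101010 → 1, fb=0

1001001101101100110111101111011011111101001010010110100001001100011001100100101111101111111110110010001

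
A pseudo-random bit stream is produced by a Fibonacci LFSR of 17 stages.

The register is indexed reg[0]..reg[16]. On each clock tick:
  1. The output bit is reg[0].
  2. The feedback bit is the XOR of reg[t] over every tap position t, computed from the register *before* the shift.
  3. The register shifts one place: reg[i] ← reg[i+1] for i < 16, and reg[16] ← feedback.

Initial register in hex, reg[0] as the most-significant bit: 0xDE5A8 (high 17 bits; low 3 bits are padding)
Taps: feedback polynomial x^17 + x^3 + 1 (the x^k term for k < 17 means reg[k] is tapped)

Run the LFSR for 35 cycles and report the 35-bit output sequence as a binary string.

step | reg (before) | out | fb
   0 | 11011110010110101 | 1 | 0
   1 | 10111100101101010 | 1 | 0
   2 | 01111001011010100 | 0 | 1
   3 | 11110010110101001 | 1 | 0
   4 | 11100101101010010 | 1 | 1
   5 | 11001011010100101 | 1 | 1
   6 | 10010110101001011 | 1 | 0
   7 | 00101101010010110 | 0 | 0
   8 | 01011010100101100 | 0 | 1
   9 | 10110101001011001 | 1 | 0
  10 | 01101010010110010 | 0 | 0
  11 | 11010100101100100 | 1 | 0
  12 | 10101001011001000 | 1 | 1
  13 | 01010010110010001 | 0 | 1
  14 | 10100101100100011 | 1 | 1
  15 | 01001011001000111 | 0 | 0
  16 | 10010110010001110 | 1 | 0
  17 | 00101100100011100 | 0 | 0
  18 | 01011001000111000 | 0 | 1
  19 | 10110010001110001 | 1 | 0
  20 | 01100100011100010 | 0 | 0
  21 | 11001000111000100 | 1 | 1
  22 | 10010001110001001 | 1 | 0
  23 | 00100011100010010 | 0 | 0
  24 | 01000111000100100 | 0 | 0
  25 | 10001110001001000 | 1 | 1
  26 | 00011100010010001 | 0 | 1
  27 | 00111000100100011 | 0 | 1
  28 | 01110001001000111 | 0 | 1
  29 | 11100010010001111 | 1 | 1
  30 | 11000100100011111 | 1 | 1
  31 | 10001001000111111 | 1 | 1
  32 | 00010010001111111 | 0 | 1
  33 | 00100100011111111 | 0 | 0
  34 | 01001000111111110 | 0 | 0

11011110010110101001011001000111000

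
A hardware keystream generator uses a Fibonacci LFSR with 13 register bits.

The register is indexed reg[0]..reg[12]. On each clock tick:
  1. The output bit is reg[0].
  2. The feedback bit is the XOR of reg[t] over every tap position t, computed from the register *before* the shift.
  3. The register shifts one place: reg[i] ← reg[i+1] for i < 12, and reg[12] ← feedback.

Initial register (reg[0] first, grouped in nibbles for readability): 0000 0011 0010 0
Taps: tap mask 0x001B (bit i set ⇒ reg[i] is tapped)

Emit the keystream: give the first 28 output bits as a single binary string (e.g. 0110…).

0000001100100001011100111111

k : reg_k → out_k, fb_k
0: 0000001100100 → 0, fb=0
1: 0000011001000 → 0, fb=0
2: 0000110010000 → 0, fb=1
3: 0001100100001 → 0, fb=0
4: 0011001000010 → 0, fb=1
5: 0110010000101 → 0, fb=1
6: 1100100001011 → 1, fb=1
7: 1001000010111 → 1, fb=0
8: 0010000101110 → 0, fb=0
9: 0100001011100 → 0, fb=1
10: 1000010111001 → 1, fb=1
11: 0000101110011 → 0, fb=1
12: 0001011100111 → 0, fb=1
13: 0010111001111 → 0, fb=1
14: 0101110011111 → 0, fb=1
15: 1011100111111 → 1, fb=1
16: 0111001111111 → 0, fb=0
17: 1110011111110 → 1, fb=0
18: 1100111111100 → 1, fb=1
19: 1001111111001 → 1, fb=1
20: 0011111110011 → 0, fb=0
21: 0111111100110 → 0, fb=1
22: 1111111001101 → 1, fb=0
23: 1111110011010 → 1, fb=0
24: 1111100110100 → 1, fb=0
25: 1111001101000 → 1, fb=1
26: 1110011010001 → 1, fb=0
27: 1100110100010 → 1, fb=1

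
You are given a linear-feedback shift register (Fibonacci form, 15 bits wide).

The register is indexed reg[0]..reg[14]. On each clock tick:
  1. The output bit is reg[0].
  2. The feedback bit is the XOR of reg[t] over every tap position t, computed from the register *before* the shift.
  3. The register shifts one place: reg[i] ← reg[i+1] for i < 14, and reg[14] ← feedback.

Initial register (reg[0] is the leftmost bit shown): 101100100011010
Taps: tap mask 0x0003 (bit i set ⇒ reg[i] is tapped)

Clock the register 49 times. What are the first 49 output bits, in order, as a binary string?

tick  register→output (feedback)
  0  101100100011010→1 (1)
  1  011001000110101→0 (1)
  2  110010001101011→1 (0)
  3  100100011010110→1 (1)
  4  001000110101101→0 (0)
  5  010001101011010→0 (1)
  6  100011010110101→1 (1)
  7  000110101101011→0 (0)
  8  001101011010110→0 (0)
  9  011010110101100→0 (1)
 10  110101101011001→1 (0)
 11  101011010110010→1 (1)
 12  010110101100101→0 (1)
 13  101101011001011→1 (1)
 14  011010110010111→0 (1)
 15  110101100101111→1 (0)
 16  101011001011110→1 (1)
 17  010110010111101→0 (1)
 18  101100101111011→1 (1)
 19  011001011110111→0 (1)
 20  110010111101111→1 (0)
 21  100101111011110→1 (1)
 22  001011110111101→0 (0)
 23  010111101111010→0 (1)
 24  101111011110101→1 (1)
 25  011110111101011→0 (1)
 26  111101111010111→1 (0)
 27  111011110101110→1 (0)
 28  110111101011100→1 (0)
 29  101111010111000→1 (1)
 30  011110101110001→0 (1)
 31  111101011100011→1 (0)
 32  111010111000110→1 (0)
 33  110101110001100→1 (0)
 34  101011100011000→1 (1)
 35  010111000110001→0 (1)
 36  101110001100011→1 (1)
 37  011100011000111→0 (1)
 38  111000110001111→1 (0)
 39  110001100011110→1 (0)
 40  100011000111100→1 (1)
 41  000110001111001→0 (0)
 42  001100011110010→0 (0)
 43  011000111100100→0 (1)
 44  110001111001001→1 (0)
 45  100011110010010→1 (1)
 46  000111100100101→0 (0)
 47  001111001001010→0 (0)
 48  011110010010100→0 (1)

1011001000110101101011001011110111101011100011000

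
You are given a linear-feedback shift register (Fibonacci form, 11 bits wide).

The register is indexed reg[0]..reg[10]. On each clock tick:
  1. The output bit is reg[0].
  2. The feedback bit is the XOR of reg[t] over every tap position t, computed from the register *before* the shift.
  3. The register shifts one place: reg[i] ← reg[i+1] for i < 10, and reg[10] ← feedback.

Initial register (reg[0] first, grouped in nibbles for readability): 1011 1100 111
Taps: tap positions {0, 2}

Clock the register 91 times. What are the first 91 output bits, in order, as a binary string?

1011110011101001111010011100100111011101110101010101000000000010000000010100000010001000010

tick  register→output (feedback)
  0  10111100111→1 (0)
  1  01111001110→0 (1)
  2  11110011101→1 (0)
  3  11100111010→1 (0)
  4  11001110100→1 (1)
  5  10011101001→1 (1)
  6  00111010011→0 (1)
  7  01110100111→0 (1)
  8  11101001111→1 (0)
  9  11010011110→1 (1)
 10  10100111101→1 (0)
 11  01001111010→0 (0)
 12  10011110100→1 (1)
 13  00111101001→0 (1)
 14  01111010011→0 (1)
 15  11110100111→1 (0)
 16  11101001110→1 (0)
 17  11010011100→1 (1)
 18  10100111001→1 (0)
 19  01001110010→0 (0)
 20  10011100100→1 (1)
 21  00111001001→0 (1)
 22  01110010011→0 (1)
 23  11100100111→1 (0)
 24  11001001110→1 (1)
 25  10010011101→1 (1)
 26  00100111011→0 (1)
 27  01001110111→0 (0)
 28  10011101110→1 (1)
 29  00111011101→0 (1)
 30  01110111011→0 (1)
 31  11101110111→1 (0)
 32  11011101110→1 (1)
 33  10111011101→1 (0)
 34  01110111010→0 (1)
 35  11101110101→1 (0)
 36  11011101010→1 (1)
 37  10111010101→1 (0)
 38  01110101010→0 (1)
 39  11101010101→1 (0)
 40  11010101010→1 (1)
 41  10101010101→1 (0)
 42  01010101010→0 (0)
 43  10101010100→1 (0)
 44  01010101000→0 (0)
 45  10101010000→1 (0)
 46  01010100000→0 (0)
 47  10101000000→1 (0)
 48  01010000000→0 (0)
 49  10100000000→1 (0)
 50  01000000000→0 (0)
 51  10000000000→1 (1)
 52  00000000001→0 (0)
 53  00000000010→0 (0)
 54  00000000100→0 (0)
 55  00000001000→0 (0)
 56  00000010000→0 (0)
 57  00000100000→0 (0)
 58  00001000000→0 (0)
 59  00010000000→0 (0)
 60  00100000000→0 (1)
 61  01000000001→0 (0)
 62  10000000010→1 (1)
 63  00000000101→0 (0)
 64  00000001010→0 (0)
 65  00000010100→0 (0)
 66  00000101000→0 (0)
 67  00001010000→0 (0)
 68  00010100000→0 (0)
 69  00101000000→0 (1)
 70  01010000001→0 (0)
 71  10100000010→1 (0)
 72  01000000100→0 (0)
 73  10000001000→1 (1)
 74  00000010001→0 (0)
 75  00000100010→0 (0)
 76  00001000100→0 (0)
 77  00010001000→0 (0)
 78  00100010000→0 (1)
 79  01000100001→0 (0)
 80  10001000010→1 (1)
 81  00010000101→0 (0)
 82  00100001010→0 (1)
 83  01000010101→0 (0)
 84  10000101010→1 (1)
 85  00001010101→0 (0)
 86  00010101010→0 (0)
 87  00101010100→0 (1)
 88  01010101001→0 (0)
 89  10101010010→1 (0)
 90  01010100100→0 (0)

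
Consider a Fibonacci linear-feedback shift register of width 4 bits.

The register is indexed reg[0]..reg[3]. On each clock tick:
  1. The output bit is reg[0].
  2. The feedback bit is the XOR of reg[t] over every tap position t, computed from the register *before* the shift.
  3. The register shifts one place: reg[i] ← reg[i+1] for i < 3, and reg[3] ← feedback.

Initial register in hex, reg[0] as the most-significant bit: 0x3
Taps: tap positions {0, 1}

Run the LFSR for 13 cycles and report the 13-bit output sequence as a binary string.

step | reg (before) | out | fb
   0 | 0011 | 0 | 0
   1 | 0110 | 0 | 1
   2 | 1101 | 1 | 0
   3 | 1010 | 1 | 1
   4 | 0101 | 0 | 1
   5 | 1011 | 1 | 1
   6 | 0111 | 0 | 1
   7 | 1111 | 1 | 0
   8 | 1110 | 1 | 0
   9 | 1100 | 1 | 0
  10 | 1000 | 1 | 1
  11 | 0001 | 0 | 0
  12 | 0010 | 0 | 0

0011010111100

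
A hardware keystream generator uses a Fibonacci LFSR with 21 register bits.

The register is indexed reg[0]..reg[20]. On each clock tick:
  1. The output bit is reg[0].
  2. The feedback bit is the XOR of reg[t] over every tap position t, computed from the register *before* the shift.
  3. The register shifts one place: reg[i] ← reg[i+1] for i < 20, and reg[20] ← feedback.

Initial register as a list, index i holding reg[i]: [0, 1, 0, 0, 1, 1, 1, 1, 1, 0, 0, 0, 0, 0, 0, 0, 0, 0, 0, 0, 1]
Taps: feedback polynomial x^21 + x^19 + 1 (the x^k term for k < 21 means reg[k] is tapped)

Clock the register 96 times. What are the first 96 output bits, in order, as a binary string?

010011111000000000001000011001010101010100000011110111011101111111100111001001110011001111001011

tick  register→output (feedback)
  0  010011111000000000001→0 (0)
  1  100111110000000000010→1 (0)
  2  001111100000000000100→0 (0)
  3  011111000000000001000→0 (0)
  4  111110000000000010000→1 (1)
  5  111100000000000100001→1 (1)
  6  111000000000001000011→1 (0)
  7  110000000000010000110→1 (0)
  8  100000000000100001100→1 (1)
  9  000000000001000011001→0 (0)
 10  000000000010000110010→0 (1)
 11  000000000100001100101→0 (0)
 12  000000001000011001010→0 (1)
 13  000000010000110010101→0 (0)
 14  000000100001100101010→0 (1)
 15  000001000011001010101→0 (0)
 16  000010000110010101010→0 (1)
 17  000100001100101010101→0 (0)
 18  001000011001010101010→0 (1)
 19  010000110010101010101→0 (0)
 20  100001100101010101010→1 (0)
 21  000011001010101010100→0 (0)
 22  000110010101010101000→0 (0)
 23  001100101010101010000→0 (0)
 24  011001010101010100000→0 (0)
 25  110010101010101000000→1 (1)
 26  100101010101010000001→1 (1)
 27  001010101010100000011→0 (1)
 28  010101010101000000111→0 (1)
 29  101010101010000001111→1 (0)
 30  010101010100000011110→0 (1)
 31  101010101000000111101→1 (1)
 32  010101010000001111011→0 (1)
 33  101010100000011110111→1 (0)
 34  010101000000111101110→0 (1)
 35  101010000001111011101→1 (1)
 36  010100000011110111011→0 (1)
 37  101000000111101110111→1 (0)
 38  010000001111011101110→0 (1)
 39  100000011110111011101→1 (1)
 40  000000111101110111011→0 (1)
 41  000001111011101110111→0 (1)
 42  000011110111011101111→0 (1)
 43  000111101110111011111→0 (1)
 44  001111011101110111111→0 (1)
 45  011110111011101111111→0 (1)
 46  111101110111011111111→1 (0)
 47  111011101110111111110→1 (0)
 48  110111011101111111100→1 (1)
 49  101110111011111111001→1 (1)
 50  011101110111111110011→0 (1)
 51  111011101111111100111→1 (0)
 52  110111011111111001110→1 (0)
 53  101110111111110011100→1 (1)
 54  011101111111100111001→0 (0)
 55  111011111111001110010→1 (0)
 56  110111111110011100100→1 (1)
 57  101111111100111001001→1 (1)
 58  011111111001110010011→0 (1)
 59  111111110011100100111→1 (0)
 60  111111100111001001110→1 (0)
 61  111111001110010011100→1 (1)
 62  111110011100100111001→1 (1)
 63  111100111001001110011→1 (0)
 64  111001110010011100110→1 (0)
 65  110011100100111001100→1 (1)
 66  100111001001110011001→1 (1)
 67  001110010011100110011→0 (1)
 68  011100100111001100111→0 (1)
 69  111001001110011001111→1 (0)
 70  110010011100110011110→1 (0)
 71  100100111001100111100→1 (1)
 72  001001110011001111001→0 (0)
 73  010011100110011110010→0 (1)
 74  100111001100111100101→1 (1)
 75  001110011001111001011→0 (1)
 76  011100110011110010111→0 (1)
 77  111001100111100101111→1 (0)
 78  110011001111001011110→1 (0)
 79  100110011110010111100→1 (1)
 80  001100111100101111001→0 (0)
 81  011001111001011110010→0 (1)
 82  110011110010111100101→1 (1)
 83  100111100101111001011→1 (0)
 84  001111001011110010110→0 (1)
 85  011110010111100101101→0 (0)
 86  111100101111001011010→1 (0)
 87  111001011110010110100→1 (1)
 88  110010111100101101001→1 (1)
 89  100101111001011010011→1 (0)
 90  001011110010110100110→0 (1)
 91  010111100101101001101→0 (0)
 92  101111001011010011010→1 (0)
 93  011110010110100110100→0 (0)
 94  111100101101001101000→1 (1)
 95  111001011010011010001→1 (1)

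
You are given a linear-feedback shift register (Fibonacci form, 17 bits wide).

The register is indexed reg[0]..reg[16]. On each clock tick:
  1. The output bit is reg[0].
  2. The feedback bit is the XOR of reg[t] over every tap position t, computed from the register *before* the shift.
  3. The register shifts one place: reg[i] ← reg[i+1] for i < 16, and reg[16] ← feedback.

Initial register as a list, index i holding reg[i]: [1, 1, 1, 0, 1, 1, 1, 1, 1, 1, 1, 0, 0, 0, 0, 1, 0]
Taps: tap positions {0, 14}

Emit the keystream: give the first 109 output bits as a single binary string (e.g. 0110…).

1110111111100001010111000111111101000110111000111101100001111110001010010001110010000100000011111011010010010

k : reg_k → out_k, fb_k
0: 11101111111000010 → 1, fb=1
1: 11011111110000101 → 1, fb=0
2: 10111111100001010 → 1, fb=1
3: 01111111000010101 → 0, fb=1
4: 11111110000101011 → 1, fb=1
5: 11111100001010111 → 1, fb=0
6: 11111000010101110 → 1, fb=0
7: 11110000101011100 → 1, fb=0
8: 11100001010111000 → 1, fb=1
9: 11000010101110001 → 1, fb=1
10: 10000101011100011 → 1, fb=1
11: 00001010111000111 → 0, fb=1
12: 00010101110001111 → 0, fb=1
13: 00101011100011111 → 0, fb=1
14: 01010111000111111 → 0, fb=1
15: 10101110001111111 → 1, fb=0
16: 01011100011111110 → 0, fb=1
17: 10111000111111101 → 1, fb=0
18: 01110001111111010 → 0, fb=0
19: 11100011111110100 → 1, fb=0
20: 11000111111101000 → 1, fb=1
21: 10001111111010001 → 1, fb=1
22: 00011111110100011 → 0, fb=0
23: 00111111101000110 → 0, fb=1
24: 01111111010001101 → 0, fb=1
25: 11111110100011011 → 1, fb=1
26: 11111101000110111 → 1, fb=0
27: 11111010001101110 → 1, fb=0
28: 11110100011011100 → 1, fb=0
29: 11101000110111000 → 1, fb=1
30: 11010001101110001 → 1, fb=1
31: 10100011011100011 → 1, fb=1
32: 01000110111000111 → 0, fb=1
33: 10001101110001111 → 1, fb=0
34: 00011011100011110 → 0, fb=1
35: 00110111000111101 → 0, fb=1
36: 01101110001111011 → 0, fb=0
37: 11011100011110110 → 1, fb=0
38: 10111000111101100 → 1, fb=0
39: 01110001111011000 → 0, fb=0
40: 11100011110110000 → 1, fb=1
41: 11000111101100001 → 1, fb=1
42: 10001111011000011 → 1, fb=1
43: 00011110110000111 → 0, fb=1
44: 00111101100001111 → 0, fb=1
45: 01111011000011111 → 0, fb=1
46: 11110110000111111 → 1, fb=0
47: 11101100001111110 → 1, fb=0
48: 11011000011111100 → 1, fb=0
49: 10110000111111000 → 1, fb=1
50: 01100001111110001 → 0, fb=0
51: 11000011111100010 → 1, fb=1
52: 10000111111000101 → 1, fb=0
53: 00001111110001010 → 0, fb=0
54: 00011111100010100 → 0, fb=1
55: 00111111000101001 → 0, fb=0
56: 01111110001010010 → 0, fb=0
57: 11111100010100100 → 1, fb=0
58: 11111000101001000 → 1, fb=1
59: 11110001010010001 → 1, fb=1
60: 11100010100100011 → 1, fb=1
61: 11000101001000111 → 1, fb=0
62: 10001010010001110 → 1, fb=0
63: 00010100100011100 → 0, fb=1
64: 00101001000111001 → 0, fb=0
65: 01010010001110010 → 0, fb=0
66: 10100100011100100 → 1, fb=0
67: 01001000111001000 → 0, fb=0
68: 10010001110010000 → 1, fb=1
69: 00100011100100001 → 0, fb=0
70: 01000111001000010 → 0, fb=0
71: 10001110010000100 → 1, fb=0
72: 00011100100001000 → 0, fb=0
73: 00111001000010000 → 0, fb=0
74: 01110010000100000 → 0, fb=0
75: 11100100001000000 → 1, fb=1
76: 11001000010000001 → 1, fb=1
77: 10010000100000011 → 1, fb=1
78: 00100001000000111 → 0, fb=1
79: 01000010000001111 → 0, fb=1
80: 10000100000011111 → 1, fb=0
81: 00001000000111110 → 0, fb=1
82: 00010000001111101 → 0, fb=1
83: 00100000011111011 → 0, fb=0
84: 01000000111110110 → 0, fb=1
85: 10000001111101101 → 1, fb=0
86: 00000011111011010 → 0, fb=0
87: 00000111110110100 → 0, fb=1
88: 00001111101101001 → 0, fb=0
89: 00011111011010010 → 0, fb=0
90: 00111110110100100 → 0, fb=1
91: 01111101101001001 → 0, fb=0
92: 11111011010010010 → 1, fb=1
93: 11110110100100101 → 1, fb=0
94: 11101101001001010 → 1, fb=1
95: 11011010010010101 → 1, fb=0
96: 10110100100101010 → 1, fb=1
97: 01101001001010101 → 0, fb=1
98: 11010010010101011 → 1, fb=1
99: 10100100101010111 → 1, fb=0
100: 01001001010101110 → 0, fb=1
101: 10010010101011101 → 1, fb=0
102: 00100101010111010 → 0, fb=0
103: 01001010101110100 → 0, fb=1
104: 10010101011101001 → 1, fb=1
105: 00101010111010011 → 0, fb=0
106: 01010101110100110 → 0, fb=1
107: 10101011101001101 → 1, fb=0
108: 01010111010011010 → 0, fb=0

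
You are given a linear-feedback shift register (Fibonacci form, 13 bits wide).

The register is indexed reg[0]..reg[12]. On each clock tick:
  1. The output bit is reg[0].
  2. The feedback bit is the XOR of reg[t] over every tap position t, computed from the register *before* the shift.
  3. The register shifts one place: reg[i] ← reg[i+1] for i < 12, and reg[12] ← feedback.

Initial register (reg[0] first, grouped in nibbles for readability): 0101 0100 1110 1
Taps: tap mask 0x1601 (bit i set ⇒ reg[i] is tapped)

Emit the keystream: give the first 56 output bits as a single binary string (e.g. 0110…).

step | reg (before) | out | fb
   0 | 0101010011101 | 0 | 1
   1 | 1010100111011 | 1 | 1
   2 | 0101001110111 | 0 | 0
   3 | 1010011101110 | 1 | 1
   4 | 0100111011101 | 0 | 1
   5 | 1001110111011 | 1 | 1
   6 | 0011101110111 | 0 | 0
   7 | 0111011101110 | 0 | 0
   8 | 1110111011100 | 1 | 1
   9 | 1101110111001 | 1 | 1
  10 | 1011101110011 | 1 | 0
  11 | 0111011100110 | 0 | 1
  12 | 1110111001101 | 1 | 0
  13 | 1101110011010 | 1 | 0
  14 | 1011100110100 | 1 | 0
  15 | 0111001101000 | 0 | 1
  16 | 1110011010001 | 1 | 0
  17 | 1100110100010 | 1 | 1
  18 | 1001101000101 | 1 | 1
  19 | 0011010001011 | 0 | 0
  20 | 0110100010110 | 0 | 1
  21 | 1101000101101 | 1 | 0
  22 | 1010001011010 | 1 | 0
  23 | 0100010110100 | 0 | 1
  24 | 1000101101001 | 1 | 1
  25 | 0001011010011 | 0 | 1
  26 | 0010110100111 | 0 | 0
  27 | 0101101001110 | 0 | 0
  28 | 1011010011100 | 1 | 1
  29 | 0110100111001 | 0 | 0
  30 | 1101001110010 | 1 | 1
  31 | 1010011100101 | 1 | 1
  32 | 0100111001011 | 0 | 0
  33 | 1001110010110 | 1 | 0
  34 | 0011100101100 | 0 | 0
  35 | 0111001011000 | 0 | 1
  36 | 1110010110001 | 1 | 0
  37 | 1100101100010 | 1 | 1
  38 | 1001011000101 | 1 | 1
  39 | 0010110001011 | 0 | 0
  40 | 0101100010110 | 0 | 1
  41 | 1011000101101 | 1 | 0
  42 | 0110001011010 | 0 | 1
  43 | 1100010110101 | 1 | 1
  44 | 1000101101011 | 1 | 1
  45 | 0001011010111 | 0 | 0
  46 | 0010110101110 | 0 | 0
  47 | 0101101011100 | 0 | 0
  48 | 1011010111000 | 1 | 0
  49 | 0110101110000 | 0 | 0
  50 | 1101011100000 | 1 | 1
  51 | 1010111000001 | 1 | 0
  52 | 0101110000010 | 0 | 0
  53 | 1011100000100 | 1 | 0
  54 | 0111000001000 | 0 | 1
  55 | 1110000010001 | 1 | 0

01010100111011101110011010001011010011100101100010110101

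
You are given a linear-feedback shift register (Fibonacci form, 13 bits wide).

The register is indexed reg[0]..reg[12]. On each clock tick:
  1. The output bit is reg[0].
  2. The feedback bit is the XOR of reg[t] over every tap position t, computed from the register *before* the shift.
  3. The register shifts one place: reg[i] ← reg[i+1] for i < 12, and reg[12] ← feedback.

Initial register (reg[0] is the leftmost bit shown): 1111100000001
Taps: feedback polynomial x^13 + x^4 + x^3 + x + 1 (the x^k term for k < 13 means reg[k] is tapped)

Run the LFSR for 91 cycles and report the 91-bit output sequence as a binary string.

tick  register→output (feedback)
  0  1111100000001→1 (0)
  1  1111000000010→1 (1)
  2  1110000000101→1 (0)
  3  1100000001010→1 (0)
  4  1000000010100→1 (1)
  5  0000000101001→0 (0)
  6  0000001010010→0 (0)
  7  0000010100100→0 (0)
  8  0000101001000→0 (1)
  9  0001010010001→0 (1)
 10  0010100100011→0 (1)
 11  0101001000111→0 (0)
 12  1010010001110→1 (1)
 13  0100100011101→0 (0)
 14  1001000111010→1 (0)
 15  0010001110100→0 (0)
 16  0100011101000→0 (1)
 17  1000111010001→1 (0)
 18  0001110100010→0 (0)
 19  0011101000100→0 (0)
 20  0111010001000→0 (0)
 21  1110100010000→1 (1)
 22  1101000100001→1 (1)
 23  1010001000011→1 (1)
 24  0100010000111→0 (1)
 25  1000100001111→1 (0)
 26  0001000011110→0 (1)
 27  0010000111101→0 (0)
 28  0100001111010→0 (1)
 29  1000011110101→1 (1)
 30  0000111101011→0 (1)
 31  0001111010111→0 (0)
 32  0011110101110→0 (0)
 33  0111101011100→0 (1)
 34  1111010111001→1 (1)
 35  1110101110011→1 (1)
 36  1101011100111→1 (1)
 37  1010111001111→1 (0)
 38  0101110011110→0 (1)
 39  1011100111101→1 (1)
 40  0111001111011→0 (0)
 41  1110011110110→1 (0)
 42  1100111101100→1 (1)
 43  1001111011001→1 (1)
 44  0011110110011→0 (0)
 45  0111101100110→0 (1)
 46  1111011001101→1 (1)
 47  1110110011011→1 (1)
 48  1101100110111→1 (0)
 49  1011001101110→1 (0)
 50  0110011011100→0 (1)
 51  1100110111001→1 (1)
 52  1001101110011→1 (1)
 53  0011011100111→0 (1)
 54  0110111001111→0 (0)
 55  1101110011110→1 (0)
 56  1011100111100→1 (1)
 57  0111001111001→0 (0)
 58  1110011110010→1 (0)
 59  1100111100100→1 (1)
 60  1001111001001→1 (1)
 61  0011110010011→0 (0)
 62  0111100100110→0 (1)
 63  1111001001101→1 (1)
 64  1110010011011→1 (0)
 65  1100100110110→1 (1)
 66  1001001101101→1 (0)
 67  0010011011010→0 (0)
 68  0100110110100→0 (0)
 69  1001101101000→1 (1)
 70  0011011010001→0 (1)
 71  0110110100011→0 (0)
 72  1101101000110→1 (0)
 73  1011010001100→1 (0)
 74  0110100011000→0 (0)
 75  1101000110000→1 (1)
 76  1010001100001→1 (1)
 77  0100011000011→0 (1)
 78  1000110000111→1 (0)
 79  0001100001110→0 (0)
 80  0011000011100→0 (1)
 81  0110000111001→0 (1)
 82  1100001110011→1 (0)
 83  1000011100110→1 (1)
 84  0000111001101→0 (1)
 85  0001110011011→0 (0)
 86  0011100110110→0 (0)
 87  0111001101100→0 (0)
 88  1110011011000→1 (0)
 89  1100110110000→1 (1)
 90  1001101100001→1 (1)

1111100000001010010001110100010000111101011100111101100110111001111001001101101000110000111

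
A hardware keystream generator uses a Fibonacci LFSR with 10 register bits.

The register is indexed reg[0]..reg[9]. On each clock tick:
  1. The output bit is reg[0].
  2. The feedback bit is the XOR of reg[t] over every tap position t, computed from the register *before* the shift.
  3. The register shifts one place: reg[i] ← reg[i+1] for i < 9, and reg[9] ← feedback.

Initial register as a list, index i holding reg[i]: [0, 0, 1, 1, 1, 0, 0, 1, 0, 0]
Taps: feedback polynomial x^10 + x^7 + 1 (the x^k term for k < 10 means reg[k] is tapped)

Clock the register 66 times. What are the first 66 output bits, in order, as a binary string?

001110010010101100101111001011100000101011011001100001101011011101

tick  register→output (feedback)
  0  0011100100→0 (1)
  1  0111001001→0 (0)
  2  1110010010→1 (1)
  3  1100100101→1 (0)
  4  1001001010→1 (1)
  5  0010010101→0 (1)
  6  0100101011→0 (0)
  7  1001010110→1 (0)
  8  0010101100→0 (1)
  9  0101011001→0 (0)
 10  1010110010→1 (1)
 11  0101100101→0 (1)
 12  1011001011→1 (1)
 13  0110010111→0 (1)
 14  1100101111→1 (0)
 15  1001011110→1 (0)
 16  0010111100→0 (1)
 17  0101111001→0 (0)
 18  1011110010→1 (1)
 19  0111100101→0 (1)
 20  1111001011→1 (1)
 21  1110010111→1 (0)
 22  1100101110→1 (0)
 23  1001011100→1 (0)
 24  0010111000→0 (0)
 25  0101110000→0 (0)
 26  1011100000→1 (1)
 27  0111000001→0 (0)
 28  1110000010→1 (1)
 29  1100000101→1 (0)
 30  1000001010→1 (1)
 31  0000010101→0 (1)
 32  0000101011→0 (0)
 33  0001010110→0 (1)
 34  0010101101→0 (1)
 35  0101011011→0 (0)
 36  1010110110→1 (0)
 37  0101101100→0 (1)
 38  1011011001→1 (1)
 39  0110110011→0 (0)
 40  1101100110→1 (0)
 41  1011001100→1 (0)
 42  0110011000→0 (0)
 43  1100110000→1 (1)
 44  1001100001→1 (1)
 45  0011000011→0 (0)
 46  0110000110→0 (1)
 47  1100001101→1 (0)
 48  1000011010→1 (1)
 49  0000110101→0 (1)
 50  0001101011→0 (0)
 51  0011010110→0 (1)
 52  0110101101→0 (1)
 53  1101011011→1 (1)
 54  1010110111→1 (0)
 55  0101101110→0 (1)
 56  1011011101→1 (0)
 57  0110111010→0 (0)
 58  1101110100→1 (0)
 59  1011101000→1 (1)
 60  0111010001→0 (0)
 61  1110100010→1 (1)
 62  1101000101→1 (0)
 63  1010001010→1 (1)
 64  0100010101→0 (1)
 65  1000101011→1 (1)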